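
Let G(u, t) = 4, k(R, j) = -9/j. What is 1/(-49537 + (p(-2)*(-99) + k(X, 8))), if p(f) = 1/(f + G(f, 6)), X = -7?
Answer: -8/396701 ≈ -2.0166e-5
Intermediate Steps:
p(f) = 1/(4 + f) (p(f) = 1/(f + 4) = 1/(4 + f))
1/(-49537 + (p(-2)*(-99) + k(X, 8))) = 1/(-49537 + (-99/(4 - 2) - 9/8)) = 1/(-49537 + (-99/2 - 9*⅛)) = 1/(-49537 + ((½)*(-99) - 9/8)) = 1/(-49537 + (-99/2 - 9/8)) = 1/(-49537 - 405/8) = 1/(-396701/8) = -8/396701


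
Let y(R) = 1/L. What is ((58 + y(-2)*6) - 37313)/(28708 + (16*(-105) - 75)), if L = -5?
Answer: -186281/134765 ≈ -1.3823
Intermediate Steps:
y(R) = -⅕ (y(R) = 1/(-5) = -⅕)
((58 + y(-2)*6) - 37313)/(28708 + (16*(-105) - 75)) = ((58 - ⅕*6) - 37313)/(28708 + (16*(-105) - 75)) = ((58 - 6/5) - 37313)/(28708 + (-1680 - 75)) = (284/5 - 37313)/(28708 - 1755) = -186281/5/26953 = -186281/5*1/26953 = -186281/134765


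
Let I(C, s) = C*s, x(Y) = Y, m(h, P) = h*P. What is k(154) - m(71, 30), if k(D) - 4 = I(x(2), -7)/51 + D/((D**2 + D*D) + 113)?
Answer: -5155771946/2424795 ≈ -2126.3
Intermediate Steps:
m(h, P) = P*h
k(D) = 190/51 + D/(113 + 2*D**2) (k(D) = 4 + ((2*(-7))/51 + D/((D**2 + D*D) + 113)) = 4 + (-14*1/51 + D/((D**2 + D**2) + 113)) = 4 + (-14/51 + D/(2*D**2 + 113)) = 4 + (-14/51 + D/(113 + 2*D**2)) = 190/51 + D/(113 + 2*D**2))
k(154) - m(71, 30) = (21470 + 51*154 + 380*154**2)/(51*(113 + 2*154**2)) - 30*71 = (21470 + 7854 + 380*23716)/(51*(113 + 2*23716)) - 1*2130 = (21470 + 7854 + 9012080)/(51*(113 + 47432)) - 2130 = (1/51)*9041404/47545 - 2130 = (1/51)*(1/47545)*9041404 - 2130 = 9041404/2424795 - 2130 = -5155771946/2424795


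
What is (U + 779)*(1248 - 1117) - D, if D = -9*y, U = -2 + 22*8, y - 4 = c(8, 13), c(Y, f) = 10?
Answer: 124969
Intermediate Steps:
y = 14 (y = 4 + 10 = 14)
U = 174 (U = -2 + 176 = 174)
D = -126 (D = -9*14 = -126)
(U + 779)*(1248 - 1117) - D = (174 + 779)*(1248 - 1117) - 1*(-126) = 953*131 + 126 = 124843 + 126 = 124969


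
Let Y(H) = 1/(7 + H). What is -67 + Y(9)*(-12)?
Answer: -271/4 ≈ -67.750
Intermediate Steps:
-67 + Y(9)*(-12) = -67 - 12/(7 + 9) = -67 - 12/16 = -67 + (1/16)*(-12) = -67 - ¾ = -271/4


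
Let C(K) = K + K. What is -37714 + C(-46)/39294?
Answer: -740967004/19647 ≈ -37714.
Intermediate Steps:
C(K) = 2*K
-37714 + C(-46)/39294 = -37714 + (2*(-46))/39294 = -37714 - 92*1/39294 = -37714 - 46/19647 = -740967004/19647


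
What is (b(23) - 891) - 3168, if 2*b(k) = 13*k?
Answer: -7819/2 ≈ -3909.5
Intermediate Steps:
b(k) = 13*k/2 (b(k) = (13*k)/2 = 13*k/2)
(b(23) - 891) - 3168 = ((13/2)*23 - 891) - 3168 = (299/2 - 891) - 3168 = -1483/2 - 3168 = -7819/2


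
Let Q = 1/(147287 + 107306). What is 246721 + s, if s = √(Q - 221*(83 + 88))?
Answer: 246721 + I*√2449521756916766/254593 ≈ 2.4672e+5 + 194.4*I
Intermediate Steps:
Q = 1/254593 ≈ 3.9278e-6
s = I*√2449521756916766/254593 (s = √(1/254593 - 221*(83 + 88)) = √(1/254593 - 221*171) = √(1/254593 - 37791) = √(-9621324062/254593) = I*√2449521756916766/254593 ≈ 194.4*I)
246721 + s = 246721 + I*√2449521756916766/254593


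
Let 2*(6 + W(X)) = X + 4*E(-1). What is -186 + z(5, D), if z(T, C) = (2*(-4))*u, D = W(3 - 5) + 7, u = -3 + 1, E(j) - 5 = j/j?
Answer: -170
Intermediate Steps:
E(j) = 6 (E(j) = 5 + j/j = 5 + 1 = 6)
u = -2
W(X) = 6 + X/2 (W(X) = -6 + (X + 4*6)/2 = -6 + (X + 24)/2 = -6 + (24 + X)/2 = -6 + (12 + X/2) = 6 + X/2)
D = 12 (D = (6 + (3 - 5)/2) + 7 = (6 + (1/2)*(-2)) + 7 = (6 - 1) + 7 = 5 + 7 = 12)
z(T, C) = 16 (z(T, C) = (2*(-4))*(-2) = -8*(-2) = 16)
-186 + z(5, D) = -186 + 16 = -170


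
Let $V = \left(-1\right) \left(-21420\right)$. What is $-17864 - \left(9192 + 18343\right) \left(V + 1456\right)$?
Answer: $-629908524$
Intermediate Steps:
$V = 21420$
$-17864 - \left(9192 + 18343\right) \left(V + 1456\right) = -17864 - \left(9192 + 18343\right) \left(21420 + 1456\right) = -17864 - 27535 \cdot 22876 = -17864 - 629890660 = -629908524$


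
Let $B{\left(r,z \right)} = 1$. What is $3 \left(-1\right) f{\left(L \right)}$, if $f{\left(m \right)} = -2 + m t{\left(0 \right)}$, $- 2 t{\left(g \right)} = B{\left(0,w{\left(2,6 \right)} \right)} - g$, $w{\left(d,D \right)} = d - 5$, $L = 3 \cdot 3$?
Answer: $\frac{39}{2} \approx 19.5$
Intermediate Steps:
$L = 9$
$w{\left(d,D \right)} = -5 + d$ ($w{\left(d,D \right)} = d - 5 = -5 + d$)
$t{\left(g \right)} = - \frac{1}{2} + \frac{g}{2}$ ($t{\left(g \right)} = - \frac{1 - g}{2} = - \frac{1}{2} + \frac{g}{2}$)
$f{\left(m \right)} = -2 - \frac{m}{2}$ ($f{\left(m \right)} = -2 + m \left(- \frac{1}{2} + \frac{1}{2} \cdot 0\right) = -2 + m \left(- \frac{1}{2} + 0\right) = -2 + m \left(- \frac{1}{2}\right) = -2 - \frac{m}{2}$)
$3 \left(-1\right) f{\left(L \right)} = 3 \left(-1\right) \left(-2 - \frac{9}{2}\right) = - 3 \left(-2 - \frac{9}{2}\right) = \left(-3\right) \left(- \frac{13}{2}\right) = \frac{39}{2}$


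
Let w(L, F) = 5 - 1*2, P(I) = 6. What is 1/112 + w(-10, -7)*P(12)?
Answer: 2017/112 ≈ 18.009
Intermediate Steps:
w(L, F) = 3 (w(L, F) = 5 - 2 = 3)
1/112 + w(-10, -7)*P(12) = 1/112 + 3*6 = 1/112 + 18 = 2017/112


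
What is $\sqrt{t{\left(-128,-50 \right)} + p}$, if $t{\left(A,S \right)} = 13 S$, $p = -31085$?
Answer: $i \sqrt{31735} \approx 178.14 i$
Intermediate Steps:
$\sqrt{t{\left(-128,-50 \right)} + p} = \sqrt{13 \left(-50\right) - 31085} = \sqrt{-650 - 31085} = \sqrt{-31735} = i \sqrt{31735}$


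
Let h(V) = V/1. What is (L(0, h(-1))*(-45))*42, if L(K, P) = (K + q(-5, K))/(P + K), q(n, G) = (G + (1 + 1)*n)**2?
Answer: 189000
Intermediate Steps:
h(V) = V (h(V) = V*1 = V)
q(n, G) = (G + 2*n)**2
L(K, P) = (K + (-10 + K)**2)/(K + P) (L(K, P) = (K + (K + 2*(-5))**2)/(P + K) = (K + (K - 10)**2)/(K + P) = (K + (-10 + K)**2)/(K + P))
(L(0, h(-1))*(-45))*42 = (((0 + (-10 + 0)**2)/(0 - 1))*(-45))*42 = (((0 + (-10)**2)/(-1))*(-45))*42 = (-(0 + 100)*(-45))*42 = (-1*100*(-45))*42 = -100*(-45)*42 = 4500*42 = 189000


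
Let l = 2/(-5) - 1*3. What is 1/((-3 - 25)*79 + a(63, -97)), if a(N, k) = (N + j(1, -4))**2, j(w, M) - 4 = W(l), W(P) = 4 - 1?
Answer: 1/2688 ≈ 0.00037202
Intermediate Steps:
l = -17/5 (l = 2*(-1/5) - 3 = -2/5 - 3 = -17/5 ≈ -3.4000)
W(P) = 3
j(w, M) = 7 (j(w, M) = 4 + 3 = 7)
a(N, k) = (7 + N)**2 (a(N, k) = (N + 7)**2 = (7 + N)**2)
1/((-3 - 25)*79 + a(63, -97)) = 1/((-3 - 25)*79 + (7 + 63)**2) = 1/(-28*79 + 70**2) = 1/(-2212 + 4900) = 1/2688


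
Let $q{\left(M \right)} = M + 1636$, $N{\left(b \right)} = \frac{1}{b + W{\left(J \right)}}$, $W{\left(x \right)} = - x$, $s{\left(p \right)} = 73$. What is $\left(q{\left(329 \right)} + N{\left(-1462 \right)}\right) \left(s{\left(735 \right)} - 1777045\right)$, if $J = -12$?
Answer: $- \frac{2531517847014}{725} \approx -3.4917 \cdot 10^{9}$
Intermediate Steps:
$N{\left(b \right)} = \frac{1}{12 + b}$ ($N{\left(b \right)} = \frac{1}{b - -12} = \frac{1}{b + 12} = \frac{1}{12 + b}$)
$q{\left(M \right)} = 1636 + M$
$\left(q{\left(329 \right)} + N{\left(-1462 \right)}\right) \left(s{\left(735 \right)} - 1777045\right) = \left(\left(1636 + 329\right) + \frac{1}{12 - 1462}\right) \left(73 - 1777045\right) = \left(1965 + \frac{1}{-1450}\right) \left(-1776972\right) = \left(1965 - \frac{1}{1450}\right) \left(-1776972\right) = \frac{2849249}{1450} \left(-1776972\right) = - \frac{2531517847014}{725}$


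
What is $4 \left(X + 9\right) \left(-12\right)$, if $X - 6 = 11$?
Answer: $-1248$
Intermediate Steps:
$X = 17$ ($X = 6 + 11 = 17$)
$4 \left(X + 9\right) \left(-12\right) = 4 \left(17 + 9\right) \left(-12\right) = 4 \cdot 26 \left(-12\right) = 104 \left(-12\right) = -1248$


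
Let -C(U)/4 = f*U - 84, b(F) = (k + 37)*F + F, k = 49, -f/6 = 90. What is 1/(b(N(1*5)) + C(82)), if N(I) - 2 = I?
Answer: 1/178065 ≈ 5.6159e-6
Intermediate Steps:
f = -540 (f = -6*90 = -540)
N(I) = 2 + I
b(F) = 87*F (b(F) = (49 + 37)*F + F = 86*F + F = 87*F)
C(U) = 336 + 2160*U (C(U) = -4*(-540*U - 84) = -4*(-84 - 540*U) = 336 + 2160*U)
1/(b(N(1*5)) + C(82)) = 1/(87*(2 + 1*5) + (336 + 2160*82)) = 1/(87*(2 + 5) + (336 + 177120)) = 1/(87*7 + 177456) = 1/(609 + 177456) = 1/178065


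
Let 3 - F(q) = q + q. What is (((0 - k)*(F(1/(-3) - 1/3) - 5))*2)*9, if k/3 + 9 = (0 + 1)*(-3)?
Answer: -432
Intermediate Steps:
k = -36 (k = -27 + 3*((0 + 1)*(-3)) = -27 + 3*(1*(-3)) = -27 + 3*(-3) = -27 - 9 = -36)
F(q) = 3 - 2*q (F(q) = 3 - (q + q) = 3 - 2*q)
(((0 - k)*(F(1/(-3) - 1/3) - 5))*2)*9 = (((0 - 1*(-36))*((3 - 2*(1/(-3) - 1/3)) - 5))*2)*9 = (((0 + 36)*((3 - 2*(1*(-⅓) - 1*⅓)) - 5))*2)*9 = ((36*((3 - 2*(-⅓ - ⅓)) - 5))*2)*9 = ((36*((3 - 2*(-⅔)) - 5))*2)*9 = ((36*((3 + 4/3) - 5))*2)*9 = ((36*(13/3 - 5))*2)*9 = ((36*(-⅔))*2)*9 = -24*2*9 = -48*9 = -432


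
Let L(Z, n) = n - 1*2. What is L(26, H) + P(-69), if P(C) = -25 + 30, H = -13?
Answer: -10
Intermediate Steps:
L(Z, n) = -2 + n (L(Z, n) = n - 2 = -2 + n)
P(C) = 5
L(26, H) + P(-69) = (-2 - 13) + 5 = -15 + 5 = -10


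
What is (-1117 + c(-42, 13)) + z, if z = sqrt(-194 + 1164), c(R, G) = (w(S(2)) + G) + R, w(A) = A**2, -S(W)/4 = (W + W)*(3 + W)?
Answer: 5254 + sqrt(970) ≈ 5285.1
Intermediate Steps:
S(W) = -8*W*(3 + W) (S(W) = -4*(W + W)*(3 + W) = -4*2*W*(3 + W) = -8*W*(3 + W))
c(R, G) = 6400 + G + R (c(R, G) = ((-8*2*(3 + 2))**2 + G) + R = ((-8*2*5)**2 + G) + R = ((-80)**2 + G) + R = (6400 + G) + R = 6400 + G + R)
z = sqrt(970) ≈ 31.145
(-1117 + c(-42, 13)) + z = (-1117 + (6400 + 13 - 42)) + sqrt(970) = (-1117 + 6371) + sqrt(970) = 5254 + sqrt(970)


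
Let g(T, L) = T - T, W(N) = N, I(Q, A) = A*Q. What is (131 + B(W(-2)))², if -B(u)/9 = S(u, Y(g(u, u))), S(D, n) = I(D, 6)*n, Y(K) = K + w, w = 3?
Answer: 207025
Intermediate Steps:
g(T, L) = 0
Y(K) = 3 + K (Y(K) = K + 3 = 3 + K)
S(D, n) = 6*D*n (S(D, n) = (6*D)*n = 6*D*n)
B(u) = -162*u (B(u) = -54*u*(3 + 0) = -54*u*3 = -162*u)
(131 + B(W(-2)))² = (131 - 162*(-2))² = (131 + 324)² = 455² = 207025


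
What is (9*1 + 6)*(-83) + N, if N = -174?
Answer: -1419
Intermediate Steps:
(9*1 + 6)*(-83) + N = (9*1 + 6)*(-83) - 174 = (9 + 6)*(-83) - 174 = 15*(-83) - 174 = -1245 - 174 = -1419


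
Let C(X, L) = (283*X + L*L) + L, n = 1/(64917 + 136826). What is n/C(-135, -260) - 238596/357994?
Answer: -701207673242893/1052105399248085 ≈ -0.66648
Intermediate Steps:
n = 1/201743 ≈ 4.9568e-6
C(X, L) = L + L**2 + 283*X (C(X, L) = (283*X + L**2) + L = (L**2 + 283*X) + L = L + L**2 + 283*X)
n/C(-135, -260) - 238596/357994 = 1/(201743*(-260 + (-260)**2 + 283*(-135))) - 238596/357994 = 1/(201743*(-260 + 67600 - 38205)) - 238596*1/357994 = (1/201743)/29135 - 119298/178997 = (1/201743)*(1/29135) - 119298/178997 = 1/5877782305 - 119298/178997 = -701207673242893/1052105399248085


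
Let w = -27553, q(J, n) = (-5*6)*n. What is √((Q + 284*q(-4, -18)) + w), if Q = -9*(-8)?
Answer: √125879 ≈ 354.79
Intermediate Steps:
Q = 72
q(J, n) = -30*n
√((Q + 284*q(-4, -18)) + w) = √((72 + 284*(-30*(-18))) - 27553) = √((72 + 284*540) - 27553) = √((72 + 153360) - 27553) = √(153432 - 27553) = √125879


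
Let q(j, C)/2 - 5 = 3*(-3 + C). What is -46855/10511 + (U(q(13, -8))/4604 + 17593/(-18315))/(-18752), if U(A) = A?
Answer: -18521695041830417/4155027256543680 ≈ -4.4577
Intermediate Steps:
q(j, C) = -8 + 6*C (q(j, C) = 10 + 2*(3*(-3 + C)) = 10 + 2*(-9 + 3*C) = 10 + (-18 + 6*C) = -8 + 6*C)
-46855/10511 + (U(q(13, -8))/4604 + 17593/(-18315))/(-18752) = -46855/10511 + ((-8 + 6*(-8))/4604 + 17593/(-18315))/(-18752) = -46855*1/10511 + ((-8 - 48)*(1/4604) + 17593*(-1/18315))*(-1/18752) = -46855/10511 + (-56*1/4604 - 17593/18315)*(-1/18752) = -46855/10511 + (-14/1151 - 17593/18315)*(-1/18752) = -46855/10511 - 20505953/21080565*(-1/18752) = -46855/10511 + 20505953/395302754880 = -18521695041830417/4155027256543680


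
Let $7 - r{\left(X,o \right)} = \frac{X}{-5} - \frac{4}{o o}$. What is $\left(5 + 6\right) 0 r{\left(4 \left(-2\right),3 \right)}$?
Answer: $0$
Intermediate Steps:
$r{\left(X,o \right)} = 7 + \frac{4}{o^{2}} + \frac{X}{5}$ ($r{\left(X,o \right)} = 7 - \left(\frac{X}{-5} - \frac{4}{o o}\right) = 7 - \left(X \left(- \frac{1}{5}\right) - \frac{4}{o^{2}}\right) = 7 - \left(- \frac{X}{5} - \frac{4}{o^{2}}\right) = 7 - \left(- \frac{4}{o^{2}} - \frac{X}{5}\right) = 7 + \left(\frac{4}{o^{2}} + \frac{X}{5}\right) = 7 + \frac{4}{o^{2}} + \frac{X}{5}$)
$\left(5 + 6\right) 0 r{\left(4 \left(-2\right),3 \right)} = \left(5 + 6\right) 0 \left(7 + \frac{4}{9} + \frac{4 \left(-2\right)}{5}\right) = 11 \cdot 0 \left(7 + 4 \cdot \frac{1}{9} + \frac{1}{5} \left(-8\right)\right) = 0 \left(7 + \frac{4}{9} - \frac{8}{5}\right) = 0 \cdot \frac{263}{45} = 0$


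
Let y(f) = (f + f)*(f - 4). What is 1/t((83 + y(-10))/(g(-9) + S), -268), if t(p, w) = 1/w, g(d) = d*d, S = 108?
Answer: -268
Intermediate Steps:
g(d) = d**2
y(f) = 2*f*(-4 + f) (y(f) = (2*f)*(-4 + f) = 2*f*(-4 + f))
1/t((83 + y(-10))/(g(-9) + S), -268) = 1/(1/(-268)) = 1/(-1/268) = -268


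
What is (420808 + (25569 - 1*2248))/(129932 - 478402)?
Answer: -444129/348470 ≈ -1.2745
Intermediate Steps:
(420808 + (25569 - 1*2248))/(129932 - 478402) = (420808 + (25569 - 2248))/(-348470) = (420808 + 23321)*(-1/348470) = 444129*(-1/348470) = -444129/348470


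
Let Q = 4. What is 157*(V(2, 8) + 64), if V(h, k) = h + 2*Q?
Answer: 11618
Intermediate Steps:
V(h, k) = 8 + h (V(h, k) = h + 2*4 = h + 8 = 8 + h)
157*(V(2, 8) + 64) = 157*((8 + 2) + 64) = 157*(10 + 64) = 157*74 = 11618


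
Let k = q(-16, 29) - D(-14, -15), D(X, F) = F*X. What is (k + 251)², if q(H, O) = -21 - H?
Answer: 1296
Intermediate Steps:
k = -215 (k = (-21 - 1*(-16)) - (-15)*(-14) = (-21 + 16) - 1*210 = -5 - 210 = -215)
(k + 251)² = (-215 + 251)² = 36² = 1296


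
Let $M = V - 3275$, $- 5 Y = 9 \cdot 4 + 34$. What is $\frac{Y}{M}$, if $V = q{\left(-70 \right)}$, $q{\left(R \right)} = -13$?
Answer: $\frac{7}{1644} \approx 0.0042579$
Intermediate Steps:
$Y = -14$ ($Y = - \frac{9 \cdot 4 + 34}{5} = - \frac{36 + 34}{5} = \left(- \frac{1}{5}\right) 70 = -14$)
$V = -13$
$M = -3288$ ($M = -13 - 3275 = -3288$)
$\frac{Y}{M} = - \frac{14}{-3288} = \left(-14\right) \left(- \frac{1}{3288}\right) = \frac{7}{1644}$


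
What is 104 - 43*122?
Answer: -5142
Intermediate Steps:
104 - 43*122 = 104 - 5246 = -5142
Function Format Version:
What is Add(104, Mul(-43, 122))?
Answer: -5142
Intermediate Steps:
Add(104, Mul(-43, 122)) = Add(104, -5246) = -5142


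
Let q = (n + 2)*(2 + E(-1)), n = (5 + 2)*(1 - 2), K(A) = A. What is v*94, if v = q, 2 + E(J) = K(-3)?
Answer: 1410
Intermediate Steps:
n = -7 (n = 7*(-1) = -7)
E(J) = -5 (E(J) = -2 - 3 = -5)
q = 15 (q = (-7 + 2)*(2 - 5) = -5*(-3) = 15)
v = 15
v*94 = 15*94 = 1410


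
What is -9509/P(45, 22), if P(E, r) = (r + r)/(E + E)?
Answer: -427905/22 ≈ -19450.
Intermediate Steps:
P(E, r) = r/E (P(E, r) = (2*r)/((2*E)) = (2*r)*(1/(2*E)) = r/E)
-9509/P(45, 22) = -9509/(22/45) = -9509/(22*(1/45)) = -9509/22/45 = -9509*45/22 = -427905/22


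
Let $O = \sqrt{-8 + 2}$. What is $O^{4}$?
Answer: $36$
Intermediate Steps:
$O = i \sqrt{6}$ ($O = \sqrt{-6} = i \sqrt{6} \approx 2.4495 i$)
$O^{4} = \left(i \sqrt{6}\right)^{4} = 36$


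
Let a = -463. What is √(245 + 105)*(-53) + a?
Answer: -463 - 265*√14 ≈ -1454.5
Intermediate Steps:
√(245 + 105)*(-53) + a = √(245 + 105)*(-53) - 463 = √350*(-53) - 463 = (5*√14)*(-53) - 463 = -265*√14 - 463 = -463 - 265*√14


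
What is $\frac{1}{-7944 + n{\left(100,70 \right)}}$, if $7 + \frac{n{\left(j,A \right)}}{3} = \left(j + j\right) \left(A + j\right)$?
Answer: $\frac{1}{94035} \approx 1.0634 \cdot 10^{-5}$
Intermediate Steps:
$n{\left(j,A \right)} = -21 + 6 j \left(A + j\right)$ ($n{\left(j,A \right)} = -21 + 3 \left(j + j\right) \left(A + j\right) = -21 + 3 \cdot 2 j \left(A + j\right) = -21 + 6 j \left(A + j\right)$)
$\frac{1}{-7944 + n{\left(100,70 \right)}} = \frac{1}{-7944 + \left(-21 + 6 \cdot 100^{2} + 6 \cdot 70 \cdot 100\right)} = \frac{1}{-7944 + \left(-21 + 6 \cdot 10000 + 42000\right)} = \frac{1}{-7944 + \left(-21 + 60000 + 42000\right)} = \frac{1}{-7944 + 101979} = \frac{1}{94035}$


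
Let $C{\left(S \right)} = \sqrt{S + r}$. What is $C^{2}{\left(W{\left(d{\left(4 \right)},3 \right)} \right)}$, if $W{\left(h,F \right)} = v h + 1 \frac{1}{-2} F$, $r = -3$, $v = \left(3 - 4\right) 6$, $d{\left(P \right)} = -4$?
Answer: $\frac{39}{2} \approx 19.5$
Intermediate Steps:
$v = -6$ ($v = \left(-1\right) 6 = -6$)
$W{\left(h,F \right)} = - 6 h - \frac{F}{2}$ ($W{\left(h,F \right)} = - 6 h + 1 \frac{1}{-2} F = - 6 h + 1 \left(- \frac{1}{2}\right) F = - 6 h - \frac{F}{2}$)
$C{\left(S \right)} = \sqrt{-3 + S}$ ($C{\left(S \right)} = \sqrt{S - 3} = \sqrt{-3 + S}$)
$C^{2}{\left(W{\left(d{\left(4 \right)},3 \right)} \right)} = \left(\sqrt{-3 - - \frac{45}{2}}\right)^{2} = \left(\sqrt{-3 + \left(24 - \frac{3}{2}\right)}\right)^{2} = \left(\sqrt{-3 + \frac{45}{2}}\right)^{2} = \left(\sqrt{\frac{39}{2}}\right)^{2} = \left(\frac{\sqrt{78}}{2}\right)^{2} = \frac{39}{2}$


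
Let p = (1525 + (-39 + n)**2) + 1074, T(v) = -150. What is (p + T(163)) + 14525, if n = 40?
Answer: 16975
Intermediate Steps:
p = 2600 (p = (1525 + (-39 + 40)**2) + 1074 = (1525 + 1**2) + 1074 = (1525 + 1) + 1074 = 1526 + 1074 = 2600)
(p + T(163)) + 14525 = (2600 - 150) + 14525 = 2450 + 14525 = 16975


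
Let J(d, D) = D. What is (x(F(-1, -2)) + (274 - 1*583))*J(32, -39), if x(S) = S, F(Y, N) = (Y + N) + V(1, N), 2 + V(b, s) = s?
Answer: 12324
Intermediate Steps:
V(b, s) = -2 + s
F(Y, N) = -2 + Y + 2*N (F(Y, N) = (Y + N) + (-2 + N) = (N + Y) + (-2 + N) = -2 + Y + 2*N)
(x(F(-1, -2)) + (274 - 1*583))*J(32, -39) = ((-2 - 1 + 2*(-2)) + (274 - 1*583))*(-39) = ((-2 - 1 - 4) + (274 - 583))*(-39) = (-7 - 309)*(-39) = -316*(-39) = 12324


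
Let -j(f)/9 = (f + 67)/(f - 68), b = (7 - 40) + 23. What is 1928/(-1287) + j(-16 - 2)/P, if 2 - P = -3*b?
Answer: -744313/442728 ≈ -1.6812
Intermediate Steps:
b = -10 (b = -33 + 23 = -10)
j(f) = -9*(67 + f)/(-68 + f) (j(f) = -9*(f + 67)/(f - 68) = -9*(67 + f)/(-68 + f))
P = -28 (P = 2 - (-3)*(-10) = 2 - 1*30 = 2 - 30 = -28)
1928/(-1287) + j(-16 - 2)/P = 1928/(-1287) + (9*(-67 - (-16 - 2))/(-68 + (-16 - 2)))/(-28) = 1928*(-1/1287) + (9*(-67 - 1*(-18))/(-68 - 18))*(-1/28) = -1928/1287 + (9*(-67 + 18)/(-86))*(-1/28) = -1928/1287 + (9*(-1/86)*(-49))*(-1/28) = -1928/1287 + (441/86)*(-1/28) = -1928/1287 - 63/344 = -744313/442728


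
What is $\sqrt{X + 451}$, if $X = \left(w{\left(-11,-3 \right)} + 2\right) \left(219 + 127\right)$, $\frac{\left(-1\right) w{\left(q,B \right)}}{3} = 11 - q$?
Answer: $i \sqrt{21693} \approx 147.29 i$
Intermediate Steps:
$w{\left(q,B \right)} = -33 + 3 q$ ($w{\left(q,B \right)} = - 3 \left(11 - q\right) = -33 + 3 q$)
$X = -22144$ ($X = \left(\left(-33 + 3 \left(-11\right)\right) + 2\right) \left(219 + 127\right) = \left(\left(-33 - 33\right) + 2\right) 346 = \left(-66 + 2\right) 346 = \left(-64\right) 346 = -22144$)
$\sqrt{X + 451} = \sqrt{-22144 + 451} = \sqrt{-21693} = i \sqrt{21693}$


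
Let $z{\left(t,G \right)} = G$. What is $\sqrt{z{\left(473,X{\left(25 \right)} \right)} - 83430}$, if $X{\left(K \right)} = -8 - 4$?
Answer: $i \sqrt{83442} \approx 288.86 i$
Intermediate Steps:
$X{\left(K \right)} = -12$
$\sqrt{z{\left(473,X{\left(25 \right)} \right)} - 83430} = \sqrt{-12 - 83430} = \sqrt{-83442} = i \sqrt{83442}$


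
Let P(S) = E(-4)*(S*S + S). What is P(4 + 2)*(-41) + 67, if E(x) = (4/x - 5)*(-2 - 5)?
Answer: -72257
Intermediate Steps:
E(x) = 35 - 28/x (E(x) = (-5 + 4/x)*(-7) = 35 - 28/x)
P(S) = 42*S + 42*S**2 (P(S) = (35 - 28/(-4))*(S*S + S) = (35 - 28*(-1/4))*(S**2 + S) = (35 + 7)*(S + S**2) = 42*(S + S**2) = 42*S + 42*S**2)
P(4 + 2)*(-41) + 67 = (42*(4 + 2)*(1 + (4 + 2)))*(-41) + 67 = (42*6*(1 + 6))*(-41) + 67 = (42*6*7)*(-41) + 67 = 1764*(-41) + 67 = -72324 + 67 = -72257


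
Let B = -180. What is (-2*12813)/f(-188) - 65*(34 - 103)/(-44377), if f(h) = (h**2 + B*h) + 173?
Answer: -482757049/1025951863 ≈ -0.47055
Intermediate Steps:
f(h) = 173 + h**2 - 180*h (f(h) = (h**2 - 180*h) + 173 = 173 + h**2 - 180*h)
(-2*12813)/f(-188) - 65*(34 - 103)/(-44377) = (-2*12813)/(173 + (-188)**2 - 180*(-188)) - 65*(34 - 103)/(-44377) = -25626/(173 + 35344 + 33840) - 65*(-69)*(-1/44377) = -25626/69357 + 4485*(-1/44377) = -25626*1/69357 - 4485/44377 = -8542/23119 - 4485/44377 = -482757049/1025951863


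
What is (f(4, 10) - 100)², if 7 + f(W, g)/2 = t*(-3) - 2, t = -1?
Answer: 12544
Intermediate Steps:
f(W, g) = -12 (f(W, g) = -14 + 2*(-1*(-3) - 2) = -14 + 2*(3 - 2) = -14 + 2*1 = -14 + 2 = -12)
(f(4, 10) - 100)² = (-12 - 100)² = (-112)² = 12544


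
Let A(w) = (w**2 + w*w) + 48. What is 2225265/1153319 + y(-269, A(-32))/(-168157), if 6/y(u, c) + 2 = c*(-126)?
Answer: 49411928535763602/25609406521447067 ≈ 1.9294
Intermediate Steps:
A(w) = 48 + 2*w**2 (A(w) = (w**2 + w**2) + 48 = 2*w**2 + 48 = 48 + 2*w**2)
y(u, c) = 6/(-2 - 126*c) (y(u, c) = 6/(-2 + c*(-126)) = 6/(-2 - 126*c))
2225265/1153319 + y(-269, A(-32))/(-168157) = 2225265/1153319 - 3/(1 + 63*(48 + 2*(-32)**2))/(-168157) = 2225265*(1/1153319) - 3/(1 + 63*(48 + 2*1024))*(-1/168157) = 2225265/1153319 - 3/(1 + 63*(48 + 2048))*(-1/168157) = 2225265/1153319 - 3/(1 + 63*2096)*(-1/168157) = 2225265/1153319 - 3/(1 + 132048)*(-1/168157) = 2225265/1153319 - 3/132049*(-1/168157) = 2225265/1153319 + 3/22204963693 = 49411928535763602/25609406521447067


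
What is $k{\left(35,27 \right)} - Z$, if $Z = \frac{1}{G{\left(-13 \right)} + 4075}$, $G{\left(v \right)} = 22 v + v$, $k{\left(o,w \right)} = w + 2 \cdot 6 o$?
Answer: $\frac{1687871}{3776} \approx 447.0$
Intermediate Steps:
$k{\left(o,w \right)} = w + 12 o$
$G{\left(v \right)} = 23 v$
$Z = \frac{1}{3776}$ ($Z = \frac{1}{23 \left(-13\right) + 4075} = \frac{1}{-299 + 4075} = \frac{1}{3776} \approx 0.00026483$)
$k{\left(35,27 \right)} - Z = \left(27 + 12 \cdot 35\right) - \frac{1}{3776} = \left(27 + 420\right) - \frac{1}{3776} = 447 - \frac{1}{3776} = \frac{1687871}{3776}$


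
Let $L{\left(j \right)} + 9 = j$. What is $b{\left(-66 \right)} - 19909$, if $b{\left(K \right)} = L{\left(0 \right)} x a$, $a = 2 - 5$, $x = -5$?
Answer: $-20044$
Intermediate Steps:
$a = -3$ ($a = 2 - 5 = -3$)
$L{\left(j \right)} = -9 + j$
$b{\left(K \right)} = -135$ ($b{\left(K \right)} = \left(-9 + 0\right) \left(-5\right) \left(-3\right) = \left(-9\right) \left(-5\right) \left(-3\right) = 45 \left(-3\right) = -135$)
$b{\left(-66 \right)} - 19909 = -135 - 19909 = -20044$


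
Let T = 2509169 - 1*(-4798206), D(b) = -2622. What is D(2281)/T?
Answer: -2622/7307375 ≈ -0.00035882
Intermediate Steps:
T = 7307375 (T = 2509169 + 4798206 = 7307375)
D(2281)/T = -2622/7307375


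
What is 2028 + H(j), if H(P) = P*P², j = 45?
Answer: 93153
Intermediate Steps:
H(P) = P³
2028 + H(j) = 2028 + 45³ = 2028 + 91125 = 93153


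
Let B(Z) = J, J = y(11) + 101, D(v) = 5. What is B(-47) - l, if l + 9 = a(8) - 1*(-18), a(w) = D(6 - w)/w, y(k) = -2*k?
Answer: 555/8 ≈ 69.375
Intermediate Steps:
J = 79 (J = -2*11 + 101 = -22 + 101 = 79)
B(Z) = 79
a(w) = 5/w
l = 77/8 (l = -9 + (5/8 - 1*(-18)) = -9 + (5*(⅛) + 18) = -9 + (5/8 + 18) = -9 + 149/8 = 77/8 ≈ 9.6250)
B(-47) - l = 79 - 1*77/8 = 79 - 77/8 = 555/8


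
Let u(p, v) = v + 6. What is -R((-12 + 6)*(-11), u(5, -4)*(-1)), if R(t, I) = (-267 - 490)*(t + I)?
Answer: 48448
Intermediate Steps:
u(p, v) = 6 + v
R(t, I) = -757*I - 757*t (R(t, I) = -757*(I + t) = -757*I - 757*t)
-R((-12 + 6)*(-11), u(5, -4)*(-1)) = -(-757*(6 - 4)*(-1) - 757*(-12 + 6)*(-11)) = -(-1514*(-1) - (-4542)*(-11)) = -(-757*(-2) - 757*66) = -(1514 - 49962) = -1*(-48448) = 48448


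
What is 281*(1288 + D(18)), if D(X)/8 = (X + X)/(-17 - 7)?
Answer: 358556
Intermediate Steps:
D(X) = -2*X/3 (D(X) = 8*((X + X)/(-17 - 7)) = 8*((2*X)/(-24)) = 8*((2*X)*(-1/24)) = 8*(-X/12) = -2*X/3)
281*(1288 + D(18)) = 281*(1288 - 2/3*18) = 281*(1288 - 12) = 281*1276 = 358556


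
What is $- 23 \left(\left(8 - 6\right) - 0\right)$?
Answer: $-46$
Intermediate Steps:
$- 23 \left(\left(8 - 6\right) - 0\right) = - 23 \left(\left(8 - 6\right) + 0\right) = - 23 \left(2 + 0\right) = \left(-23\right) 2 = -46$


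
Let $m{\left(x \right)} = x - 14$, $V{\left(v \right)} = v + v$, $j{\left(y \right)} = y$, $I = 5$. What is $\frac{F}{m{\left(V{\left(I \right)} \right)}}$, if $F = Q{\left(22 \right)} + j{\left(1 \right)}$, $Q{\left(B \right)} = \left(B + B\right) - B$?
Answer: $- \frac{23}{4} \approx -5.75$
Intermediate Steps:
$V{\left(v \right)} = 2 v$
$Q{\left(B \right)} = B$ ($Q{\left(B \right)} = 2 B - B = B$)
$F = 23$ ($F = 22 + 1 = 23$)
$m{\left(x \right)} = -14 + x$
$\frac{F}{m{\left(V{\left(I \right)} \right)}} = \frac{23}{-14 + 2 \cdot 5} = \frac{23}{-14 + 10} = \frac{23}{-4} = 23 \left(- \frac{1}{4}\right) = - \frac{23}{4}$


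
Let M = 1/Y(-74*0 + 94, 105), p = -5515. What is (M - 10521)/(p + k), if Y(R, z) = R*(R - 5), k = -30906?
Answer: 88018685/304698086 ≈ 0.28887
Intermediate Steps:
Y(R, z) = R*(-5 + R)
M = 1/8366 (M = 1/((-74*0 + 94)*(-5 + (-74*0 + 94))) = 1/((0 + 94)*(-5 + (0 + 94))) = 1/(94*(-5 + 94)) = 1/(94*89) = 1/8366 ≈ 0.00011953)
(M - 10521)/(p + k) = (1/8366 - 10521)/(-5515 - 30906) = -88018685/8366/(-36421) = -88018685/8366*(-1/36421) = 88018685/304698086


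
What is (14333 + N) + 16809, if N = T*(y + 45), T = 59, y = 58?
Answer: 37219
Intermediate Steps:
N = 6077 (N = 59*(58 + 45) = 59*103 = 6077)
(14333 + N) + 16809 = (14333 + 6077) + 16809 = 20410 + 16809 = 37219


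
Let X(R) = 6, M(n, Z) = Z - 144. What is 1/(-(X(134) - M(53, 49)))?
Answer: -1/101 ≈ -0.0099010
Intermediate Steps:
M(n, Z) = -144 + Z
1/(-(X(134) - M(53, 49))) = 1/(-(6 - (-144 + 49))) = 1/(-(6 - 1*(-95))) = 1/(-(6 + 95)) = 1/(-1*101) = 1/(-101) = -1/101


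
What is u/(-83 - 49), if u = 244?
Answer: -61/33 ≈ -1.8485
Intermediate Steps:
u/(-83 - 49) = 244/(-83 - 49) = 244/(-132) = 244*(-1/132) = -61/33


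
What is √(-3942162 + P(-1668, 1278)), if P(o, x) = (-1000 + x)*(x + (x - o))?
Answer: I*√2767890 ≈ 1663.7*I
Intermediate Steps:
P(o, x) = (-1000 + x)*(-o + 2*x)
√(-3942162 + P(-1668, 1278)) = √(-3942162 + (-2000*1278 + 2*1278² + 1000*(-1668) - 1*(-1668)*1278)) = √(-3942162 + (-2556000 + 2*1633284 - 1668000 + 2131704)) = √(-3942162 + (-2556000 + 3266568 - 1668000 + 2131704)) = √(-3942162 + 1174272) = √(-2767890) = I*√2767890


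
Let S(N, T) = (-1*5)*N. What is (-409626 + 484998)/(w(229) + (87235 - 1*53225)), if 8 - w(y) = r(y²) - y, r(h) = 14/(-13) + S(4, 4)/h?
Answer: 17127859892/7782681495 ≈ 2.2008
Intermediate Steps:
S(N, T) = -5*N
r(h) = -14/13 - 20/h (r(h) = 14/(-13) + (-5*4)/h = 14*(-1/13) - 20/h = -14/13 - 20/h)
w(y) = 118/13 + y + 20/y² (w(y) = 8 - ((-14/13 - 20/y²) - y) = 8 - (-14/13 - y - 20/y²) = 8 + (14/13 + y + 20/y²) = 118/13 + y + 20/y²)
(-409626 + 484998)/(w(229) + (87235 - 1*53225)) = (-409626 + 484998)/((118/13 + 229 + 20/229²) + (87235 - 1*53225)) = 75372/((118/13 + 229 + 20*(1/52441)) + (87235 - 53225)) = 75372/((118/13 + 229 + 20/52441) + 34010) = 75372/(162305155/681733 + 34010) = 75372/(23348044485/681733) = 75372*(681733/23348044485) = 17127859892/7782681495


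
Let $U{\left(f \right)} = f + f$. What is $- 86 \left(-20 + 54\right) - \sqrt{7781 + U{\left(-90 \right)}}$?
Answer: $-2924 - \sqrt{7601} \approx -3011.2$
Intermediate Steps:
$U{\left(f \right)} = 2 f$
$- 86 \left(-20 + 54\right) - \sqrt{7781 + U{\left(-90 \right)}} = - 86 \left(-20 + 54\right) - \sqrt{7781 + 2 \left(-90\right)} = \left(-86\right) 34 - \sqrt{7781 - 180} = -2924 - \sqrt{7601}$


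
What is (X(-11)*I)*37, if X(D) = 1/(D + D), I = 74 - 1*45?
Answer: -1073/22 ≈ -48.773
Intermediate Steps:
I = 29 (I = 74 - 45 = 29)
X(D) = 1/(2*D)
(X(-11)*I)*37 = (((1/2)/(-11))*29)*37 = (((1/2)*(-1/11))*29)*37 = -1/22*29*37 = -29/22*37 = -1073/22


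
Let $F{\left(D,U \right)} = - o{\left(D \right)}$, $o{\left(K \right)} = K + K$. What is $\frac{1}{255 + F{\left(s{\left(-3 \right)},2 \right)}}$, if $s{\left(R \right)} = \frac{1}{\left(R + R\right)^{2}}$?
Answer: $\frac{18}{4589} \approx 0.0039224$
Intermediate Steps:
$s{\left(R \right)} = \frac{1}{4 R^{2}}$ ($s{\left(R \right)} = \frac{1}{\left(2 R\right)^{2}} = \frac{1}{4 R^{2}}$)
$o{\left(K \right)} = 2 K$
$F{\left(D,U \right)} = - 2 D$
$\frac{1}{255 + F{\left(s{\left(-3 \right)},2 \right)}} = \frac{1}{255 - 2 \frac{1}{4 \cdot 9}} = \frac{1}{255 - 2 \cdot \frac{1}{4} \cdot \frac{1}{9}} = \frac{1}{255 - \frac{1}{18}} = \frac{1}{\frac{4589}{18}} = \frac{18}{4589}$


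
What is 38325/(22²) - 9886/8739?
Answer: 330137351/4229676 ≈ 78.053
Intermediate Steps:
38325/(22²) - 9886/8739 = 38325/484 - 9886*1/8739 = 38325*(1/484) - 9886/8739 = 38325/484 - 9886/8739 = 330137351/4229676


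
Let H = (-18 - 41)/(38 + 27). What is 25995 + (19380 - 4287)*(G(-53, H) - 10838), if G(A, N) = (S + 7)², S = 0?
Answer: -162812382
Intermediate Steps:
H = -59/65 ≈ -0.90769
G(A, N) = 49 (G(A, N) = (0 + 7)² = 7² = 49)
25995 + (19380 - 4287)*(G(-53, H) - 10838) = 25995 + (19380 - 4287)*(49 - 10838) = 25995 + 15093*(-10789) = 25995 - 162838377 = -162812382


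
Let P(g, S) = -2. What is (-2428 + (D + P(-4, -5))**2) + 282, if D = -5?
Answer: -2097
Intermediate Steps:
(-2428 + (D + P(-4, -5))**2) + 282 = (-2428 + (-5 - 2)**2) + 282 = (-2428 + (-7)**2) + 282 = (-2428 + 49) + 282 = -2379 + 282 = -2097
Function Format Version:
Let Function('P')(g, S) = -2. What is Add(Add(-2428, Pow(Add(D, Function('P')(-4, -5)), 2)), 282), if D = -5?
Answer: -2097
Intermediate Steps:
Add(Add(-2428, Pow(Add(D, Function('P')(-4, -5)), 2)), 282) = Add(Add(-2428, Pow(Add(-5, -2), 2)), 282) = Add(Add(-2428, Pow(-7, 2)), 282) = Add(Add(-2428, 49), 282) = Add(-2379, 282) = -2097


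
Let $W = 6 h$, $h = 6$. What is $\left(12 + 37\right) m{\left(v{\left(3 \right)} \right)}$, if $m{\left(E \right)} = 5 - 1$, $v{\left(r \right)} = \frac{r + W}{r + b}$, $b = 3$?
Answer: $196$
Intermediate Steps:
$W = 36$ ($W = 6 \cdot 6 = 36$)
$v{\left(r \right)} = \frac{36 + r}{3 + r}$ ($v{\left(r \right)} = \frac{r + 36}{r + 3} = \frac{36 + r}{3 + r}$)
$m{\left(E \right)} = 4$ ($m{\left(E \right)} = 5 - 1 = 4$)
$\left(12 + 37\right) m{\left(v{\left(3 \right)} \right)} = \left(12 + 37\right) 4 = 49 \cdot 4 = 196$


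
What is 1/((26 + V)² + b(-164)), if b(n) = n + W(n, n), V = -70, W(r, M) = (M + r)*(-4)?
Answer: 1/3084 ≈ 0.00032425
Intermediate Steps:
W(r, M) = -4*M - 4*r
b(n) = -7*n (b(n) = n + (-4*n - 4*n) = n - 8*n = -7*n)
1/((26 + V)² + b(-164)) = 1/((26 - 70)² - 7*(-164)) = 1/((-44)² + 1148) = 1/(1936 + 1148) = 1/3084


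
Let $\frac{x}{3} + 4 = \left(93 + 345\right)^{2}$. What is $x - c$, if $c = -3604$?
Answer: $579124$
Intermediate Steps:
$x = 575520$ ($x = -12 + 3 \left(93 + 345\right)^{2} = -12 + 3 \cdot 438^{2} = -12 + 3 \cdot 191844 = -12 + 575532 = 575520$)
$x - c = 575520 - -3604 = 575520 + 3604 = 579124$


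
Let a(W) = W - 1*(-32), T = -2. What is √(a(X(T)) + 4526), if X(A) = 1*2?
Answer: 4*√285 ≈ 67.528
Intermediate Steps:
X(A) = 2
a(W) = 32 + W (a(W) = W + 32 = 32 + W)
√(a(X(T)) + 4526) = √((32 + 2) + 4526) = √(34 + 4526) = √4560 = 4*√285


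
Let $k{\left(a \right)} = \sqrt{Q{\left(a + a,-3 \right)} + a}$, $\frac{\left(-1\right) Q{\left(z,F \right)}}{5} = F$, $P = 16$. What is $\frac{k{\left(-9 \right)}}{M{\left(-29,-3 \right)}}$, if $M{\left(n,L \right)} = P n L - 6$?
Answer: $\frac{\sqrt{6}}{1386} \approx 0.0017673$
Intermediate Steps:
$Q{\left(z,F \right)} = - 5 F$
$M{\left(n,L \right)} = -6 + 16 L n$ ($M{\left(n,L \right)} = 16 n L - 6 = 16 L n - 6 = -6 + 16 L n$)
$k{\left(a \right)} = \sqrt{15 + a}$ ($k{\left(a \right)} = \sqrt{\left(-5\right) \left(-3\right) + a} = \sqrt{15 + a}$)
$\frac{k{\left(-9 \right)}}{M{\left(-29,-3 \right)}} = \frac{\sqrt{15 - 9}}{-6 + 16 \left(-3\right) \left(-29\right)} = \frac{\sqrt{6}}{-6 + 1392} = \frac{\sqrt{6}}{1386}$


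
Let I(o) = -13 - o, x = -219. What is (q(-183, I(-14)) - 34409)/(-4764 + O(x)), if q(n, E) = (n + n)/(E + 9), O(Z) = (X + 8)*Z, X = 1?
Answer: 172228/33675 ≈ 5.1144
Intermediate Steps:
O(Z) = 9*Z (O(Z) = (1 + 8)*Z = 9*Z)
q(n, E) = 2*n/(9 + E) (q(n, E) = (2*n)/(9 + E) = 2*n/(9 + E))
(q(-183, I(-14)) - 34409)/(-4764 + O(x)) = (2*(-183)/(9 + (-13 - 1*(-14))) - 34409)/(-4764 + 9*(-219)) = (2*(-183)/(9 + (-13 + 14)) - 34409)/(-4764 - 1971) = (2*(-183)/(9 + 1) - 34409)/(-6735) = (2*(-183)/10 - 34409)*(-1/6735) = (2*(-183)*(⅒) - 34409)*(-1/6735) = (-183/5 - 34409)*(-1/6735) = -172228/5*(-1/6735) = 172228/33675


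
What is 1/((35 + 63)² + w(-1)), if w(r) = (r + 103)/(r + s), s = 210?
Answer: 209/2007338 ≈ 0.00010412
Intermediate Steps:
w(r) = (103 + r)/(210 + r) (w(r) = (r + 103)/(r + 210) = (103 + r)/(210 + r))
1/((35 + 63)² + w(-1)) = 1/((35 + 63)² + (103 - 1)/(210 - 1)) = 1/(98² + 102/209) = 1/(9604 + (1/209)*102) = 1/(9604 + 102/209) = 1/(2007338/209) = 209/2007338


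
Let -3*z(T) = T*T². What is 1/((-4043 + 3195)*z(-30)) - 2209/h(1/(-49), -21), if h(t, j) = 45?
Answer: -374646401/7632000 ≈ -49.089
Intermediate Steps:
z(T) = -T³/3 (z(T) = -T*T²/3 = -T³/3)
1/((-4043 + 3195)*z(-30)) - 2209/h(1/(-49), -21) = 1/((-4043 + 3195)*((-⅓*(-30)³))) - 2209/45 = 1/((-848)*((-⅓*(-27000)))) - 2209*1/45 = -1/848/9000 - 2209/45 = -1/848*1/9000 - 2209/45 = -1/7632000 - 2209/45 = -374646401/7632000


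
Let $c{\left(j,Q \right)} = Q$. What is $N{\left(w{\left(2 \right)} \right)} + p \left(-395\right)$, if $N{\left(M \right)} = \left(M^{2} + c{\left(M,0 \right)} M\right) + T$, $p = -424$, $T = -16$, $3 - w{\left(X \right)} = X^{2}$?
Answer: $167465$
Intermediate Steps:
$w{\left(X \right)} = 3 - X^{2}$
$N{\left(M \right)} = -16 + M^{2}$ ($N{\left(M \right)} = \left(M^{2} + 0 M\right) - 16 = \left(M^{2} + 0\right) - 16 = M^{2} - 16 = -16 + M^{2}$)
$N{\left(w{\left(2 \right)} \right)} + p \left(-395\right) = \left(-16 + \left(3 - 2^{2}\right)^{2}\right) - -167480 = \left(-16 + \left(3 - 4\right)^{2}\right) + 167480 = \left(-16 + \left(-1\right)^{2}\right) + 167480 = \left(-16 + 1\right) + 167480 = -15 + 167480 = 167465$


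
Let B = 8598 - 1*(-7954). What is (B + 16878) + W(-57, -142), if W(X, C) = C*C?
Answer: 53594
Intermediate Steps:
W(X, C) = C²
B = 16552 (B = 8598 + 7954 = 16552)
(B + 16878) + W(-57, -142) = (16552 + 16878) + (-142)² = 33430 + 20164 = 53594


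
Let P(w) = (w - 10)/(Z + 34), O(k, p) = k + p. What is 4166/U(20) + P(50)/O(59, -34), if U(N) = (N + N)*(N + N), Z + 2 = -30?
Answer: 2723/800 ≈ 3.4038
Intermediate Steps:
Z = -32 (Z = -2 - 30 = -32)
U(N) = 4*N**2 (U(N) = (2*N)*(2*N) = 4*N**2)
P(w) = -5 + w/2 (P(w) = (w - 10)/(-32 + 34) = (-10 + w)/2 = (-10 + w)*(1/2) = -5 + w/2)
4166/U(20) + P(50)/O(59, -34) = 4166/((4*20**2)) + (-5 + (1/2)*50)/(59 - 34) = 4166/((4*400)) + (-5 + 25)/25 = 4166/1600 + 20*(1/25) = 4166*(1/1600) + 4/5 = 2083/800 + 4/5 = 2723/800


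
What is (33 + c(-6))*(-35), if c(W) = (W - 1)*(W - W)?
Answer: -1155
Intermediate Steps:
c(W) = 0 (c(W) = (-1 + W)*0 = 0)
(33 + c(-6))*(-35) = (33 + 0)*(-35) = 33*(-35) = -1155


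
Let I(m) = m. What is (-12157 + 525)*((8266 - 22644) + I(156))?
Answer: 165430304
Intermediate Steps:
(-12157 + 525)*((8266 - 22644) + I(156)) = (-12157 + 525)*((8266 - 22644) + 156) = -11632*(-14378 + 156) = -11632*(-14222) = 165430304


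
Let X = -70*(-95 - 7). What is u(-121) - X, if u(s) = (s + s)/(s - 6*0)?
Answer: -7138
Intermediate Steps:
X = 7140 (X = -70*(-102) = 7140)
u(s) = 2 (u(s) = (2*s)/(s + 0) = (2*s)/s = 2)
u(-121) - X = 2 - 1*7140 = 2 - 7140 = -7138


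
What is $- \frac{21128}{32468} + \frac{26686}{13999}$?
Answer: $\frac{142667544}{113629883} \approx 1.2555$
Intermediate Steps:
$- \frac{21128}{32468} + \frac{26686}{13999} = \left(-21128\right) \frac{1}{32468} + 26686 \cdot \frac{1}{13999} = - \frac{5282}{8117} + \frac{26686}{13999} = \frac{142667544}{113629883}$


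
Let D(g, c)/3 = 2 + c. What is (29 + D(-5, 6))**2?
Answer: 2809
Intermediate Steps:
D(g, c) = 6 + 3*c (D(g, c) = 3*(2 + c) = 6 + 3*c)
(29 + D(-5, 6))**2 = (29 + (6 + 3*6))**2 = (29 + (6 + 18))**2 = (29 + 24)**2 = 53**2 = 2809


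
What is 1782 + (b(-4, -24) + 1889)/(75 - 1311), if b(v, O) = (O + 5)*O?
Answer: 2200207/1236 ≈ 1780.1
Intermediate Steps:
b(v, O) = O*(5 + O) (b(v, O) = (5 + O)*O = O*(5 + O))
1782 + (b(-4, -24) + 1889)/(75 - 1311) = 1782 + (-24*(5 - 24) + 1889)/(75 - 1311) = 1782 + (-24*(-19) + 1889)/(-1236) = 1782 + (456 + 1889)*(-1/1236) = 1782 + 2345*(-1/1236) = 1782 - 2345/1236 = 2200207/1236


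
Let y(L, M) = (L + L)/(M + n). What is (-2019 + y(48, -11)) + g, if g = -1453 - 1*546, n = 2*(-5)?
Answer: -28158/7 ≈ -4022.6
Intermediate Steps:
n = -10
g = -1999 (g = -1453 - 546 = -1999)
y(L, M) = 2*L/(-10 + M) (y(L, M) = (L + L)/(M - 10) = (2*L)/(-10 + M) = 2*L/(-10 + M))
(-2019 + y(48, -11)) + g = (-2019 + 2*48/(-10 - 11)) - 1999 = (-2019 + 2*48/(-21)) - 1999 = (-2019 + 2*48*(-1/21)) - 1999 = (-2019 - 32/7) - 1999 = -14165/7 - 1999 = -28158/7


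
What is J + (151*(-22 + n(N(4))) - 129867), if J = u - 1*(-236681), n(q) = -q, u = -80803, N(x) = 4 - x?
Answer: 22689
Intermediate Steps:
J = 155878 (J = -80803 - 1*(-236681) = -80803 + 236681 = 155878)
J + (151*(-22 + n(N(4))) - 129867) = 155878 + (151*(-22 - (4 - 1*4)) - 129867) = 155878 + (151*(-22 - (4 - 4)) - 129867) = 155878 + (151*(-22 - 1*0) - 129867) = 155878 + (151*(-22 + 0) - 129867) = 155878 + (151*(-22) - 129867) = 155878 + (-3322 - 129867) = 155878 - 133189 = 22689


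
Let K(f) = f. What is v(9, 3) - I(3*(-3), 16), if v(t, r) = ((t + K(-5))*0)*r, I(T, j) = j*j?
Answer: -256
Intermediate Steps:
I(T, j) = j**2
v(t, r) = 0 (v(t, r) = ((t - 5)*0)*r = ((-5 + t)*0)*r = 0*r = 0)
v(9, 3) - I(3*(-3), 16) = 0 - 1*16**2 = 0 - 1*256 = 0 - 256 = -256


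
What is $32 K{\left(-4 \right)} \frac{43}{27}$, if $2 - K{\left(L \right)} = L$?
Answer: $\frac{2752}{9} \approx 305.78$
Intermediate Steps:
$K{\left(L \right)} = 2 - L$
$32 K{\left(-4 \right)} \frac{43}{27} = 32 \left(2 - -4\right) \frac{43}{27} = 32 \left(2 + 4\right) 43 \cdot \frac{1}{27} = 32 \cdot 6 \cdot \frac{43}{27} = 192 \cdot \frac{43}{27} = \frac{2752}{9}$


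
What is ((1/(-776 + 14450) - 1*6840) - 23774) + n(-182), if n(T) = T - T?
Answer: -418615835/13674 ≈ -30614.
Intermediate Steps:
n(T) = 0
((1/(-776 + 14450) - 1*6840) - 23774) + n(-182) = ((1/(-776 + 14450) - 1*6840) - 23774) + 0 = ((1/13674 - 6840) - 23774) + 0 = (-93530159/13674 - 23774) + 0 = -418615835/13674 + 0 = -418615835/13674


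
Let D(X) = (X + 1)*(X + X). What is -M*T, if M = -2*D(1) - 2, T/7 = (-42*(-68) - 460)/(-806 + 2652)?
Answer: 83860/923 ≈ 90.856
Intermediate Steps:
D(X) = 2*X*(1 + X) (D(X) = (1 + X)*(2*X) = 2*X*(1 + X))
T = 8386/923 (T = 7*((-42*(-68) - 460)/(-806 + 2652)) = 7*((2856 - 460)/1846) = 7*(2396*(1/1846)) = 7*(1198/923) = 8386/923 ≈ 9.0856)
M = -10 (M = -4*(1 + 1) - 2 = -4*2 - 2 = -2*4 - 2 = -8 - 2 = -10)
-M*T = -(-10)*8386/923 = -1*(-83860/923) = 83860/923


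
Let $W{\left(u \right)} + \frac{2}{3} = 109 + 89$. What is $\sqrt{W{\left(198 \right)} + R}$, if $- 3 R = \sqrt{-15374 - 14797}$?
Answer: $\frac{\sqrt{1776 - 3 i \sqrt{30171}}}{3} \approx 14.195 - 2.0395 i$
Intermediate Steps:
$W{\left(u \right)} = \frac{592}{3}$ ($W{\left(u \right)} = - \frac{2}{3} + \left(109 + 89\right) = - \frac{2}{3} + 198 = \frac{592}{3}$)
$R = - \frac{i \sqrt{30171}}{3}$ ($R = - \frac{\sqrt{-15374 - 14797}}{3} = - \frac{\sqrt{-30171}}{3} = - \frac{i \sqrt{30171}}{3} \approx - 57.899 i$)
$\sqrt{W{\left(198 \right)} + R} = \sqrt{\frac{592}{3} - \frac{i \sqrt{30171}}{3}}$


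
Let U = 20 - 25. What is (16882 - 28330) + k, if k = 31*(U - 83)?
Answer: -14176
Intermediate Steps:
U = -5
k = -2728 (k = 31*(-5 - 83) = 31*(-88) = -2728)
(16882 - 28330) + k = (16882 - 28330) - 2728 = -11448 - 2728 = -14176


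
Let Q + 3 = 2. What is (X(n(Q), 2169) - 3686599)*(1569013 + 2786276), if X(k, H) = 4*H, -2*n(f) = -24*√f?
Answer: -16018417584747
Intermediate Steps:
Q = -1 (Q = -3 + 2 = -1)
n(f) = 12*√f (n(f) = -(-12)*√f = 12*√f)
(X(n(Q), 2169) - 3686599)*(1569013 + 2786276) = (4*2169 - 3686599)*(1569013 + 2786276) = (8676 - 3686599)*4355289 = -3677923*4355289 = -16018417584747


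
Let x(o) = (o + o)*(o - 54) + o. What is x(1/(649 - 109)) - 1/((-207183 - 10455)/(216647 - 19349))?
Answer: 11051477/15600600 ≈ 0.70840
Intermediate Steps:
x(o) = o + 2*o*(-54 + o) (x(o) = (2*o)*(-54 + o) + o = 2*o*(-54 + o) + o = o + 2*o*(-54 + o))
x(1/(649 - 109)) - 1/((-207183 - 10455)/(216647 - 19349)) = (-107 + 2/(649 - 109))/(649 - 109) - 1/((-207183 - 10455)/(216647 - 19349)) = (-107 + 2/540)/540 - 1/((-217638/197298)) = (-107 + 2*(1/540))/540 - 1/((-217638*1/197298)) = (-107 + 1/270)/540 - 1/(-107/97) = (1/540)*(-28889/270) - 1*(-97/107) = -28889/145800 + 97/107 = 11051477/15600600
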